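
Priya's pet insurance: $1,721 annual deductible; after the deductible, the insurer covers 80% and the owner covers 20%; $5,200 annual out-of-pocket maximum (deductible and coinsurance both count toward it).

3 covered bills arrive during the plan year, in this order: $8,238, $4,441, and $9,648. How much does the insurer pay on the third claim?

Claim 1 ($8,238): $1,721 finishes the deductible; $6,517 goes to coinsurance; owner's 20% is $1,303.40. Owner pays $3,024.40; OOP now $3,024.40. Plan pays $8,238 − $3,024.40 = $5,213.60.
Claim 2 ($4,441): deductible already satisfied, so owner's share is 20% × $4,441 = $888.20. Cost to owner: $888.20. OOP to date $3,912.60. Insurer: $4,441 − $888.20 = $3,552.80.
Claim 3 ($9,648): deductible met; 20% of $9,648 = $1,929.60. That would push OOP to $5,842.20, over the $5,200 cap, so owner pays $5,200 − $3,912.60 = $1,287.40. Insurer: $9,648 − $1,287.40 = $8,360.60.

$8,360.60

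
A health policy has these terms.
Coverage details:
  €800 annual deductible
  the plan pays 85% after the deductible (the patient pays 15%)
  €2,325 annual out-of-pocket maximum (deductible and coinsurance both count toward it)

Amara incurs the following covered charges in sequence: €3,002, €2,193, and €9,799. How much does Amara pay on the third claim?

€865.75

Bill 1, €3,002: €800 to deductible, leaving €2,202; 15% of €2,202 = €330.30. Patient owes €1,130.30 (running OOP €1,130.30).
Bill 2, €2,193: 15% coinsurance on €2,193 = €328.95. Patient owes €328.95 (running OOP €1,459.25).
Bill 3, €9,799: deductible met; 15% of €9,799 = €1,469.85. Adding that to €1,459.25 gives €2,929.10, past the €2,325 cap; patient pays only €2,325 − €1,459.25 = €865.75.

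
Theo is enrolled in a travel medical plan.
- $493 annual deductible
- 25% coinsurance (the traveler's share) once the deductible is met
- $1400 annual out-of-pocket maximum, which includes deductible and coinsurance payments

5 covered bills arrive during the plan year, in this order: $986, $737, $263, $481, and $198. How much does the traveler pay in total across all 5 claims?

$1036

#1 ($986): $493 finishes the deductible; $493 goes to coinsurance; 25% of $493 = $123.25. Cost to traveler: $616.25. OOP to date $616.25.
#2 ($737): deductible met; 25% of $737 = $184.25. Traveler owes $184.25 (running OOP $800.50).
#3 ($263): deductible already satisfied, so traveler's share is 25% × $263 = $65.75. Traveler owes $65.75 (running OOP $866.25).
#4 ($481): deductible met; 25% of $481 = $120.25. Traveler pays $120.25; OOP now $986.50.
#5 ($198): 25% coinsurance on $198 = $49.50. Traveler pays $49.50; OOP now $1036.
Total paid by the traveler: $616.25 + $184.25 + $65.75 + $120.25 + $49.50 = $1036.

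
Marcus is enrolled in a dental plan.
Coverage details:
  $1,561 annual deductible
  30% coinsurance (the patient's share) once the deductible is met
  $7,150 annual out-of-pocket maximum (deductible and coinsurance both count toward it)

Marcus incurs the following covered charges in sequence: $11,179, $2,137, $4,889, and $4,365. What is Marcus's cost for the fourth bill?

Claim 1 — $11,179: $1,561 to deductible, leaving $9,618; 30% of $9,618 = $2,885.40. Patient owes $4,446.40 (running OOP $4,446.40).
Claim 2 — $2,137: deductible met; 30% of $2,137 = $641.10. Patient owes $641.10 (running OOP $5,087.50).
Claim 3 — $4,889: deductible met; 30% of $4,889 = $1,466.70. Patient pays $1,466.70; OOP now $6,554.20.
Claim 4 — $4,365: deductible already satisfied, so patient's share is 30% × $4,365 = $1,309.50. That would push OOP to $7,863.70, over the $7,150 cap, so patient pays $7,150 − $6,554.20 = $595.80.

$595.80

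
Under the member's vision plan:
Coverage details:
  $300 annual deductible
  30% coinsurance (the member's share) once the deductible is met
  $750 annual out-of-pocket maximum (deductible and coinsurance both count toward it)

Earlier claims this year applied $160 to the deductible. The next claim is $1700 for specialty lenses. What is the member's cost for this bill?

$590

Remaining deductible: $300 − $160 = $140.
That leaves $1700 − $140 = $1560 for coinsurance.
Coinsurance: $1560 × 30% = $468.
That puts the member's cost at $140 + $468 = $608 before any cap.
Year-to-date out-of-pocket would reach $160 + $608 = $768, above the $750 maximum, so the member pays only $750 − $160 = $590.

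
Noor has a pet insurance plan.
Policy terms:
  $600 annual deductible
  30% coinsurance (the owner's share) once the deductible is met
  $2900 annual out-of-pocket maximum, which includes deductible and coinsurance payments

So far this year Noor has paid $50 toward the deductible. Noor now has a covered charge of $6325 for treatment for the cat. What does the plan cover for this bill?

$4042.50

$50 of the $600 deductible is already met, leaving $550.
After the $550 deductible portion, $6325 − $550 = $5775 is subject to coinsurance.
Coinsurance: $5775 × 30% = $1732.50.
So the owner owes $550 + $1732.50 = $2282.50 before any cap.
Total out-of-pocket so far would be $50 + $2282.50 = $2332.50, below the $2900 cap — no reduction.
The insurer covers the remainder: $6325 − $2282.50 = $4042.50.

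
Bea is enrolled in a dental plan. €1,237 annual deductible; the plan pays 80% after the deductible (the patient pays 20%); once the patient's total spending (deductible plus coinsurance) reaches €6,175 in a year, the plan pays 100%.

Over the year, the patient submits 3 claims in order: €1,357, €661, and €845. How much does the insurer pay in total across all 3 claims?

€1,300.80

Bill 1, €1,357: deductible takes €1,237, €120 remains; patient's 20% is €24. Patient pays €1,261; OOP now €1,261. Insurer: €1,357 − €1,261 = €96.
Bill 2, €661: deductible already satisfied, so patient's share is 20% × €661 = €132.20. Patient pays €132.20; OOP now €1,393.20. Plan pays €661 − €132.20 = €528.80.
Bill 3, €845: deductible already satisfied, so patient's share is 20% × €845 = €169. Cost to patient: €169. OOP to date €1,562.20. Plan pays €845 − €169 = €676.
Insurer total: €96 + €528.80 + €676 = €1,300.80.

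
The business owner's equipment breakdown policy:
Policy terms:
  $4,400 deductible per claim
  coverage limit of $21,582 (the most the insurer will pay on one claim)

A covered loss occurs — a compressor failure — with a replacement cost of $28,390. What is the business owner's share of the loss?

Less the $4,400 deductible: $28,390 − $4,400 = $23,990.
The $21,582 per-incident cap binds; insurer pays $21,582.
Business owner's share is the uncovered remainder: $28,390 − $21,582 = $6,808.

$6,808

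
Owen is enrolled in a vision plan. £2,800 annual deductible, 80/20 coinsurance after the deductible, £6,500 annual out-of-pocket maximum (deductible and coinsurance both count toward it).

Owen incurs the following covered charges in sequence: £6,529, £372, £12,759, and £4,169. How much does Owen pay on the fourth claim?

Bill 1, £6,529: £2,800 to deductible, leaving £3,729; 20% of £3,729 = £745.80. Member owes £3,545.80 (running OOP £3,545.80).
Bill 2, £372: deductible already satisfied, so member's share is 20% × £372 = £74.40. Cost to member: £74.40. OOP to date £3,620.20.
Bill 3, £12,759: 20% coinsurance on £12,759 = £2,551.80. Member owes £2,551.80 (running OOP £6,172).
Bill 4, £4,169: 20% coinsurance on £4,169 = £833.80. OOP would hit £7,005.80 > £6,500, so the cap limits the member to £6,500 − £6,172 = £328.

£328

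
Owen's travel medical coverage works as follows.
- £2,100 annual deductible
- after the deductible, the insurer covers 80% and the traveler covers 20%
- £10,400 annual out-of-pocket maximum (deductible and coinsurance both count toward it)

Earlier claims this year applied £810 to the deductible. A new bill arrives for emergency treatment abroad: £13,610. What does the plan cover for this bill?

£810 of the £2,100 deductible is already met, leaving £1,290.
After the £1,290 deductible portion, £13,610 − £1,290 = £12,320 is subject to coinsurance.
20% of £12,320 = £2,464 falls to the traveler.
That puts the traveler's cost at £1,290 + £2,464 = £3,754 before any cap.
Total out-of-pocket so far would be £810 + £3,754 = £4,564, below the £10,400 cap — no reduction.
The insurer covers the remainder: £13,610 − £3,754 = £9,856.

£9,856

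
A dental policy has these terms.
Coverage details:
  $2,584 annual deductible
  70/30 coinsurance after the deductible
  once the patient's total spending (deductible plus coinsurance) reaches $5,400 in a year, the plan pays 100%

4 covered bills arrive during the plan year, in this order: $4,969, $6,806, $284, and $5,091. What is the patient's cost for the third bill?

$58.70

#1 ($4,969): deductible takes $2,584, $2,385 remains; 30% of $2,385 = $715.50. Patient owes $3,299.50 (running OOP $3,299.50).
#2 ($6,806): deductible met; 30% of $6,806 = $2,041.80. Patient owes $2,041.80 (running OOP $5,341.30).
#3 ($284): deductible already satisfied, so patient's share is 30% × $284 = $85.20. Adding that to $5,341.30 gives $5,426.50, past the $5,400 cap; patient pays only $5,400 − $5,341.30 = $58.70.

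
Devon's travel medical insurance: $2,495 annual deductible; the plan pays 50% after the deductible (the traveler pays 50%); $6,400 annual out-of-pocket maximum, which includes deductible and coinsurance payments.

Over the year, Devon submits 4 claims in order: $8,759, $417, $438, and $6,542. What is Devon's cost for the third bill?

Claim 1 ($8,759): $2,495 to deductible, leaving $6,264; coinsurance $6,264 × 50% = $3,132. Cost to traveler: $5,627. OOP to date $5,627.
Claim 2 ($417): deductible met; 50% of $417 = $208.50. Traveler owes $208.50 (running OOP $5,835.50).
Claim 3 ($438): 50% coinsurance on $438 = $219. Cost to traveler: $219. OOP to date $6,054.50.

$219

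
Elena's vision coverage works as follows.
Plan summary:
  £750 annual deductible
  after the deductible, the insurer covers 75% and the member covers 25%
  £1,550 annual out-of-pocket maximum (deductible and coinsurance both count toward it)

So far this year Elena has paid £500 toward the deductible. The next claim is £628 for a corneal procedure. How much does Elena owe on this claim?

£344.50

£500 of the £750 deductible is already met, leaving £250.
After the £250 deductible portion, £628 − £250 = £378 is subject to coinsurance.
25% of £378 = £94.50 falls to the member.
Member responsibility before any cap: £250 + £94.50 = £344.50.
Cumulative spending £500 + £344.50 = £844.50 stays under the £1,550 maximum.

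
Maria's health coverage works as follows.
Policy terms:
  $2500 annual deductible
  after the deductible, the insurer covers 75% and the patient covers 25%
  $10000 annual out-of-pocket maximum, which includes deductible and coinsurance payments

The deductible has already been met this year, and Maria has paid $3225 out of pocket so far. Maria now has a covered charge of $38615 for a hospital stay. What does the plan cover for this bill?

With the deductible met, the entire $38615 is subject to coinsurance.
Coinsurance: $38615 × 25% = $9653.75.
Adding $9653.75 to the $3225 already spent would give $12878.75, which exceeds the $10000 cap; the patient pays just $10000 − $3225 = $6775.
The plan picks up $38615 − $6775 = $31840.

$31840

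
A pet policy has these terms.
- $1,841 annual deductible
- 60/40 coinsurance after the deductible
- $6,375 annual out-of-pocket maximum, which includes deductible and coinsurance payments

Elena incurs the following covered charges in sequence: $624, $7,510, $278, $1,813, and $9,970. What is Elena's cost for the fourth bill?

Claim 1 — $624: fully absorbed by the deductible. Owner owes $624 (running OOP $624).
Claim 2 — $7,510: $1,217 to deductible, leaving $6,293; 40% of $6,293 = $2,517.20. Owner pays $3,734.20; OOP now $4,358.20.
Claim 3 — $278: deductible met; 40% of $278 = $111.20. Cost to owner: $111.20. OOP to date $4,469.40.
Claim 4 — $1,813: deductible met; 40% of $1,813 = $725.20. Owner pays $725.20; OOP now $5,194.60.

$725.20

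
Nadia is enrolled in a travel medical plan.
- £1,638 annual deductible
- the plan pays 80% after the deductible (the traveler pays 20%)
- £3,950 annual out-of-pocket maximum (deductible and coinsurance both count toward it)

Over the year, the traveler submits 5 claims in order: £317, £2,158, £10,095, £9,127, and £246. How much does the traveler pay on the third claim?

£2,019

Claim 1 (£317): all of it applies to the deductible. Traveler pays £317; OOP now £317.
Claim 2 (£2,158): £1,321 finishes the deductible; £837 goes to coinsurance; traveler's 20% is £167.40. Cost to traveler: £1,488.40. OOP to date £1,805.40.
Claim 3 (£10,095): deductible already satisfied, so traveler's share is 20% × £10,095 = £2,019. Traveler owes £2,019 (running OOP £3,824.40).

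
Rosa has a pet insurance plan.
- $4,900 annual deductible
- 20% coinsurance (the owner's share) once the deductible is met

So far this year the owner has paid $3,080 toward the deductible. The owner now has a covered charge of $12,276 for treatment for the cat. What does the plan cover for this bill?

$3,080 of the $4,900 deductible is already met, leaving $1,820.
After the $1,820 deductible portion, $12,276 − $1,820 = $10,456 is subject to coinsurance.
20% of $10,456 = $2,091.20 falls to the owner.
Owner responsibility: $1,820 + $2,091.20 = $3,911.20.
The plan picks up $12,276 − $3,911.20 = $8,364.80.

$8,364.80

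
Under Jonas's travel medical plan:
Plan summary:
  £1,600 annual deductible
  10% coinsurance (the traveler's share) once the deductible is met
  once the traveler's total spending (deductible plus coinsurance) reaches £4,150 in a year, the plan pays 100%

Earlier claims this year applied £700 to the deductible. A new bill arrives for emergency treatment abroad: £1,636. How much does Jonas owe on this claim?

£973.60

Remaining deductible: £1,600 − £700 = £900.
After the £900 deductible portion, £1,636 − £900 = £736 is subject to coinsurance.
Traveler's 10% share of £736 is £73.60.
Traveler responsibility before any cap: £900 + £73.60 = £973.60.
Year-to-date out-of-pocket becomes £700 + £973.60 = £1,673.60, still under the £4,150 maximum, so no cap applies.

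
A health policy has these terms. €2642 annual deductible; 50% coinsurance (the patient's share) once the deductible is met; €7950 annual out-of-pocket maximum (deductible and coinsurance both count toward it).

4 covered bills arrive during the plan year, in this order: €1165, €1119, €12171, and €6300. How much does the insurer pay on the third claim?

€6505

Claim 1 — €1165: entire amount goes to the deductible. Cost to patient: €1165. OOP to date €1165. Plan pays €1165 − €1165 = €0.
Claim 2 — €1119: fully absorbed by the deductible. Cost to patient: €1119. OOP to date €2284. Plan pays €1119 − €1119 = €0.
Claim 3 — €12171: €358 to deductible, leaving €11813; coinsurance €11813 × 50% = €5906.50. Together that's €358 + €5906.50 = €6264.50. Adding that to €2284 gives €8548.50, past the €7950 cap; patient pays only €7950 − €2284 = €5666. Insurer: €12171 − €5666 = €6505.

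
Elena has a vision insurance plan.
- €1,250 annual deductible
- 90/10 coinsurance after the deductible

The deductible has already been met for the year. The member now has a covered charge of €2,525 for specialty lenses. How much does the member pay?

With the deductible met, the entire €2,525 is subject to coinsurance.
10% of €2,525 = €252.50 falls to the member.

€252.50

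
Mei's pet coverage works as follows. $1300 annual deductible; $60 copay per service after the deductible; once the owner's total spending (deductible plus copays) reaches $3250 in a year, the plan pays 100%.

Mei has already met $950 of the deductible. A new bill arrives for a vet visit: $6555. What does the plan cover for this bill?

$950 of the $1300 deductible is already met, leaving $350.
After the $350 deductible portion, $6555 − $350 = $6205 is subject to the copay.
Copay on this service: $60.
That puts the owner's cost at $350 + $60 = $410 before any cap.
Cumulative spending $950 + $410 = $1360 stays under the $3250 maximum.
The plan picks up $6555 − $410 = $6145.

$6145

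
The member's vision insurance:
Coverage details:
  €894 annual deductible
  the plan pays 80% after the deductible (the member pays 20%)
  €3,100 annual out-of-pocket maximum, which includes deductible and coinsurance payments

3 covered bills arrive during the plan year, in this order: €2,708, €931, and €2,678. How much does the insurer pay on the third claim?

€2,142.40

Claim 1 — €2,708: deductible takes €894, €1,814 remains; 20% of €1,814 = €362.80. Member pays €1,256.80; OOP now €1,256.80. Plan pays €2,708 − €1,256.80 = €1,451.20.
Claim 2 — €931: deductible already satisfied, so member's share is 20% × €931 = €186.20. Member owes €186.20 (running OOP €1,443). Insurer: €931 − €186.20 = €744.80.
Claim 3 — €2,678: 20% coinsurance on €2,678 = €535.60. Cost to member: €535.60. OOP to date €1,978.60. Plan pays €2,678 − €535.60 = €2,142.40.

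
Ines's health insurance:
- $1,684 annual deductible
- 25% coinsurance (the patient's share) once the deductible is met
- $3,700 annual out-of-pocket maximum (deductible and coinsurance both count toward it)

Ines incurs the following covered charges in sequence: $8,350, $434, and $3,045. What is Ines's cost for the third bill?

$241

Claim 1 ($8,350): $1,684 finishes the deductible; $6,666 goes to coinsurance; patient's 25% is $1,666.50. Cost to patient: $3,350.50. OOP to date $3,350.50.
Claim 2 ($434): 25% coinsurance on $434 = $108.50. Patient pays $108.50; OOP now $3,459.
Claim 3 ($3,045): deductible already satisfied, so patient's share is 25% × $3,045 = $761.25. Adding that to $3,459 gives $4,220.25, past the $3,700 cap; patient pays only $3,700 − $3,459 = $241.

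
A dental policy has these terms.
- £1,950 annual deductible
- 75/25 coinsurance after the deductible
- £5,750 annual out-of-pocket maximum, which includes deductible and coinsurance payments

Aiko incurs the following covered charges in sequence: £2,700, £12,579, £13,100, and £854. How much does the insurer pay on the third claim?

Claim 1 — £2,700: £1,950 to deductible, leaving £750; coinsurance £750 × 25% = £187.50. Patient owes £2,137.50 (running OOP £2,137.50). Plan pays £2,700 − £2,137.50 = £562.50.
Claim 2 — £12,579: deductible met; 25% of £12,579 = £3,144.75. Cost to patient: £3,144.75. OOP to date £5,282.25. Insurer: £12,579 − £3,144.75 = £9,434.25.
Claim 3 — £13,100: deductible already satisfied, so patient's share is 25% × £13,100 = £3,275. OOP would hit £8,557.25 > £5,750, so the cap limits the patient to £5,750 − £5,282.25 = £467.75. Insurer: £13,100 − £467.75 = £12,632.25.

£12,632.25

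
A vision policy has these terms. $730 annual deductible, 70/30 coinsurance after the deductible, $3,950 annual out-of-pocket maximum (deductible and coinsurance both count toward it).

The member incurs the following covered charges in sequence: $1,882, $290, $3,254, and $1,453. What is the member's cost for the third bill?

Bill 1, $1,882: $730 to deductible, leaving $1,152; 30% of $1,152 = $345.60. Member owes $1,075.60 (running OOP $1,075.60).
Bill 2, $290: deductible already satisfied, so member's share is 30% × $290 = $87. Member owes $87 (running OOP $1,162.60).
Bill 3, $3,254: deductible met; 30% of $3,254 = $976.20. Member owes $976.20 (running OOP $2,138.80).

$976.20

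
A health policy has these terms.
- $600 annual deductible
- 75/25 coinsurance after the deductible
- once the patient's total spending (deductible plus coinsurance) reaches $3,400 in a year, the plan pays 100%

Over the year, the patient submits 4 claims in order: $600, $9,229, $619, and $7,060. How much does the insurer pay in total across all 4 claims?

Claim 1 ($600): fully absorbed by the deductible. Patient pays $600; OOP now $600. Plan pays $600 − $600 = $0.
Claim 2 ($9,229): deductible met; 25% of $9,229 = $2,307.25. Cost to patient: $2,307.25. OOP to date $2,907.25. Plan pays $9,229 − $2,307.25 = $6,921.75.
Claim 3 ($619): 25% coinsurance on $619 = $154.75. Cost to patient: $154.75. OOP to date $3,062. Plan pays $619 − $154.75 = $464.25.
Claim 4 ($7,060): deductible met; 25% of $7,060 = $1,765. OOP would hit $4,827 > $3,400, so the cap limits the patient to $3,400 − $3,062 = $338. Plan pays $7,060 − $338 = $6,722.
Insurer total: $0 + $6,921.75 + $464.25 + $6,722 = $14,108.

$14,108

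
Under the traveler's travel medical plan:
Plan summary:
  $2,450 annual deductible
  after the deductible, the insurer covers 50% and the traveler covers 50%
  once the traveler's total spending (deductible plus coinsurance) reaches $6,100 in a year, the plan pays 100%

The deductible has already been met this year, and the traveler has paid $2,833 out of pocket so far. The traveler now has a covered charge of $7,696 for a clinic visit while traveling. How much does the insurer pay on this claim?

The deductible is already satisfied, so the full bill goes to coinsurance.
Traveler's 50% share of $7,696 is $3,848.
Adding $3,848 to the $2,833 already spent would give $6,681, which exceeds the $6,100 cap; the traveler pays just $6,100 − $2,833 = $3,267.
The insurer covers the remainder: $7,696 − $3,267 = $4,429.

$4,429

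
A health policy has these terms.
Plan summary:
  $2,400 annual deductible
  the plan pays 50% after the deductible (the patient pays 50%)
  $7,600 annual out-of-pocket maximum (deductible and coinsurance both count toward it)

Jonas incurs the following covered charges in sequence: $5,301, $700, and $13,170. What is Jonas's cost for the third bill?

$3,399.50

#1 ($5,301): deductible takes $2,400, $2,901 remains; 50% of $2,901 = $1,450.50. Patient owes $3,850.50 (running OOP $3,850.50).
#2 ($700): 50% coinsurance on $700 = $350. Patient owes $350 (running OOP $4,200.50).
#3 ($13,170): 50% coinsurance on $13,170 = $6,585. That would push OOP to $10,785.50, over the $7,600 cap, so patient pays $7,600 − $4,200.50 = $3,399.50.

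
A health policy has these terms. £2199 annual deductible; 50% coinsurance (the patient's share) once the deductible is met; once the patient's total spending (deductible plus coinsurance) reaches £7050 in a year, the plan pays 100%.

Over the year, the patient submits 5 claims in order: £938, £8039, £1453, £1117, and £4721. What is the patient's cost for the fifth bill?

Bill 1, £938: all of it applies to the deductible. Patient owes £938 (running OOP £938).
Bill 2, £8039: £1261 finishes the deductible; £6778 goes to coinsurance; coinsurance £6778 × 50% = £3389. Patient pays £4650; OOP now £5588.
Bill 3, £1453: 50% coinsurance on £1453 = £726.50. Cost to patient: £726.50. OOP to date £6314.50.
Bill 4, £1117: deductible met; 50% of £1117 = £558.50. Patient pays £558.50; OOP now £6873.
Bill 5, £4721: 50% coinsurance on £4721 = £2360.50. That would push OOP to £9233.50, over the £7050 cap, so patient pays £7050 − £6873 = £177.

£177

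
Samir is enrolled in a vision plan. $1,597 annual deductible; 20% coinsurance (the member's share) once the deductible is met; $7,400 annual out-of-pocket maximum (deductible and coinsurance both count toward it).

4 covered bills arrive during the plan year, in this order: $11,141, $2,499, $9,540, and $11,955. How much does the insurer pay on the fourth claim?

Claim 1 ($11,141): $1,597 finishes the deductible; $9,544 goes to coinsurance; 20% of $9,544 = $1,908.80. Member owes $3,505.80 (running OOP $3,505.80). Plan pays $11,141 − $3,505.80 = $7,635.20.
Claim 2 ($2,499): deductible met; 20% of $2,499 = $499.80. Cost to member: $499.80. OOP to date $4,005.60. Insurer: $2,499 − $499.80 = $1,999.20.
Claim 3 ($9,540): 20% coinsurance on $9,540 = $1,908. Cost to member: $1,908. OOP to date $5,913.60. Plan pays $9,540 − $1,908 = $7,632.
Claim 4 ($11,955): 20% coinsurance on $11,955 = $2,391. OOP would hit $8,304.60 > $7,400, so the cap limits the member to $7,400 − $5,913.60 = $1,486.40. Plan pays $11,955 − $1,486.40 = $10,468.60.

$10,468.60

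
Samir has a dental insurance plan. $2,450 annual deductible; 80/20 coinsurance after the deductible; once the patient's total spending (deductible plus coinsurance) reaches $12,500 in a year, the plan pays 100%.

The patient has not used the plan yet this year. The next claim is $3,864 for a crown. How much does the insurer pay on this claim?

Nothing has been paid toward the $2,450 deductible, so the first $2,450 of this charge is applied there.
After the $2,450 deductible portion, $3,864 − $2,450 = $1,414 is subject to coinsurance.
Coinsurance: $1,414 × 20% = $282.80.
Patient responsibility before any cap: $2,450 + $282.80 = $2,732.80.
Cumulative spending $0 + $2,732.80 = $2,732.80 stays under the $12,500 maximum.
Insurer pays the balance: $3,864 − $2,732.80 = $1,131.20.

$1,131.20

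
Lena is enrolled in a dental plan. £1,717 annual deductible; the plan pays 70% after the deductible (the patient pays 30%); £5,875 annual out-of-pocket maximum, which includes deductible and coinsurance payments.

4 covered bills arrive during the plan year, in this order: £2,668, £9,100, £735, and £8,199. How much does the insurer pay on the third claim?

£514.50

Claim 1 (£2,668): £1,717 to deductible, leaving £951; 30% of £951 = £285.30. Cost to patient: £2,002.30. OOP to date £2,002.30. Plan pays £2,668 − £2,002.30 = £665.70.
Claim 2 (£9,100): deductible already satisfied, so patient's share is 30% × £9,100 = £2,730. Patient pays £2,730; OOP now £4,732.30. Plan pays £9,100 − £2,730 = £6,370.
Claim 3 (£735): deductible already satisfied, so patient's share is 30% × £735 = £220.50. Patient pays £220.50; OOP now £4,952.80. Insurer: £735 − £220.50 = £514.50.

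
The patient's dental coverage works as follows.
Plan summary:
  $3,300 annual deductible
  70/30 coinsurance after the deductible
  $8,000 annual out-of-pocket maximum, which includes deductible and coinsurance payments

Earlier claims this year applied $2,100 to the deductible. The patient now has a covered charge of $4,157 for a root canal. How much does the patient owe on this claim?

$2,087.10

$2,100 of the $3,300 deductible is already met, leaving $1,200.
That leaves $4,157 − $1,200 = $2,957 for coinsurance.
30% of $2,957 = $887.10 falls to the patient.
So the patient owes $1,200 + $887.10 = $2,087.10 before any cap.
Cumulative spending $2,100 + $2,087.10 = $4,187.10 stays under the $8,000 maximum.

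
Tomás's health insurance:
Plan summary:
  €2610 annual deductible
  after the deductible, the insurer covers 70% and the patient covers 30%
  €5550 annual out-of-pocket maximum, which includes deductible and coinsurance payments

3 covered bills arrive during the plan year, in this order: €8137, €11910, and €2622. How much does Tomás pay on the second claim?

Claim 1 — €8137: €2610 finishes the deductible; €5527 goes to coinsurance; coinsurance €5527 × 30% = €1658.10. Patient owes €4268.10 (running OOP €4268.10).
Claim 2 — €11910: 30% coinsurance on €11910 = €3573. Adding that to €4268.10 gives €7841.10, past the €5550 cap; patient pays only €5550 − €4268.10 = €1281.90.

€1281.90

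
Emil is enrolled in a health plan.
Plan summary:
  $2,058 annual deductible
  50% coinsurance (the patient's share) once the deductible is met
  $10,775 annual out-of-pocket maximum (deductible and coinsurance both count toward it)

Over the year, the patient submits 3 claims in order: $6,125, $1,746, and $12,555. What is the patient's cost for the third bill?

$5,810.50

Claim 1 ($6,125): deductible takes $2,058, $4,067 remains; patient's 50% is $2,033.50. Cost to patient: $4,091.50. OOP to date $4,091.50.
Claim 2 ($1,746): deductible met; 50% of $1,746 = $873. Cost to patient: $873. OOP to date $4,964.50.
Claim 3 ($12,555): deductible already satisfied, so patient's share is 50% × $12,555 = $6,277.50. That would push OOP to $11,242, over the $10,775 cap, so patient pays $10,775 − $4,964.50 = $5,810.50.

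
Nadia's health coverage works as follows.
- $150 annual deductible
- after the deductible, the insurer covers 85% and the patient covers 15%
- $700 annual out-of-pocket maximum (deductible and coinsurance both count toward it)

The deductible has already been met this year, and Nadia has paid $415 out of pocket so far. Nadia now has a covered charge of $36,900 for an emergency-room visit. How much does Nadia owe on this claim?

With the deductible met, the entire $36,900 is subject to coinsurance.
Coinsurance: $36,900 × 15% = $5,535.
That would bring total out-of-pocket to $5,950, past the $700 cap. The patient is capped at $700 − $415 = $285 on this claim.

$285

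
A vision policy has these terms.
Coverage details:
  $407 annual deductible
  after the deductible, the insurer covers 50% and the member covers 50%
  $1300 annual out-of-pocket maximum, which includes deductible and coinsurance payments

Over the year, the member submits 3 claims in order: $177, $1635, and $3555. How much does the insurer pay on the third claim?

#1 ($177): fully absorbed by the deductible. Member owes $177 (running OOP $177). Insurer: $177 − $177 = $0.
#2 ($1635): $230 finishes the deductible; $1405 goes to coinsurance; member's 50% is $702.50. Member pays $932.50; OOP now $1109.50. Plan pays $1635 − $932.50 = $702.50.
#3 ($3555): 50% coinsurance on $3555 = $1777.50. That would push OOP to $2887, over the $1300 cap, so member pays $1300 − $1109.50 = $190.50. Plan pays $3555 − $190.50 = $3364.50.

$3364.50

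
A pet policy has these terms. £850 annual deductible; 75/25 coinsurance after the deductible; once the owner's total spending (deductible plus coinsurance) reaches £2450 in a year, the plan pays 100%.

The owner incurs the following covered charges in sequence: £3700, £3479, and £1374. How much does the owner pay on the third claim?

Claim 1 (£3700): £850 to deductible, leaving £2850; 25% of £2850 = £712.50. Owner pays £1562.50; OOP now £1562.50.
Claim 2 (£3479): 25% coinsurance on £3479 = £869.75. Cost to owner: £869.75. OOP to date £2432.25.
Claim 3 (£1374): 25% coinsurance on £1374 = £343.50. That would push OOP to £2775.75, over the £2450 cap, so owner pays £2450 − £2432.25 = £17.75.

£17.75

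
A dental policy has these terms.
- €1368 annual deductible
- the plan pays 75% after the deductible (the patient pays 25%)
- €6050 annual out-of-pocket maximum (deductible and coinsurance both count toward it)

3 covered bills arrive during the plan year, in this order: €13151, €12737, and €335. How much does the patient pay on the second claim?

€1736.25

Claim 1 (€13151): €1368 to deductible, leaving €11783; patient's 25% is €2945.75. Patient owes €4313.75 (running OOP €4313.75).
Claim 2 (€12737): deductible already satisfied, so patient's share is 25% × €12737 = €3184.25. Adding that to €4313.75 gives €7498, past the €6050 cap; patient pays only €6050 − €4313.75 = €1736.25.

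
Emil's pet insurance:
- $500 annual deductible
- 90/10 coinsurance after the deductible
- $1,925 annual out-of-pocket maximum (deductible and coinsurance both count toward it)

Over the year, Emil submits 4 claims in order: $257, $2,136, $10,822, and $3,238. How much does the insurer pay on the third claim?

$9,739.80

#1 ($257): all of it applies to the deductible. Cost to owner: $257. OOP to date $257. Insurer: $257 − $257 = $0.
#2 ($2,136): $243 to deductible, leaving $1,893; coinsurance $1,893 × 10% = $189.30. Cost to owner: $432.30. OOP to date $689.30. Plan pays $2,136 − $432.30 = $1,703.70.
#3 ($10,822): 10% coinsurance on $10,822 = $1,082.20. Owner pays $1,082.20; OOP now $1,771.50. Insurer: $10,822 − $1,082.20 = $9,739.80.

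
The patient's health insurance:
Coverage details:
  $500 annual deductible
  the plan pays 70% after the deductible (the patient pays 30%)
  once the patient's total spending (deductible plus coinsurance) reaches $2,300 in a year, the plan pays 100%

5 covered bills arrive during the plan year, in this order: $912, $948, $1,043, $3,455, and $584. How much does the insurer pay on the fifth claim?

$541.40

Claim 1 ($912): deductible takes $500, $412 remains; patient's 30% is $123.60. Cost to patient: $623.60. OOP to date $623.60. Insurer: $912 − $623.60 = $288.40.
Claim 2 ($948): 30% coinsurance on $948 = $284.40. Cost to patient: $284.40. OOP to date $908. Plan pays $948 − $284.40 = $663.60.
Claim 3 ($1,043): 30% coinsurance on $1,043 = $312.90. Cost to patient: $312.90. OOP to date $1,220.90. Plan pays $1,043 − $312.90 = $730.10.
Claim 4 ($3,455): deductible met; 30% of $3,455 = $1,036.50. Cost to patient: $1,036.50. OOP to date $2,257.40. Plan pays $3,455 − $1,036.50 = $2,418.50.
Claim 5 ($584): deductible already satisfied, so patient's share is 30% × $584 = $175.20. Adding that to $2,257.40 gives $2,432.60, past the $2,300 cap; patient pays only $2,300 − $2,257.40 = $42.60. Plan pays $584 − $42.60 = $541.40.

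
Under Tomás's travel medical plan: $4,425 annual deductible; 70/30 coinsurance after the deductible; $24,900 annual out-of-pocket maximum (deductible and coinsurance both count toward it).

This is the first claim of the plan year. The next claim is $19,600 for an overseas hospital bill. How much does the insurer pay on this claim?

$10,622.50

The full $4,425 deductible is still open; $4,425 of this bill applies to it.
That leaves $19,600 − $4,425 = $15,175 for coinsurance.
30% of $15,175 = $4,552.50 falls to the traveler.
Traveler responsibility before any cap: $4,425 + $4,552.50 = $8,977.50.
Year-to-date out-of-pocket becomes $0 + $8,977.50 = $8,977.50, still under the $24,900 maximum, so no cap applies.
The plan picks up $19,600 − $8,977.50 = $10,622.50.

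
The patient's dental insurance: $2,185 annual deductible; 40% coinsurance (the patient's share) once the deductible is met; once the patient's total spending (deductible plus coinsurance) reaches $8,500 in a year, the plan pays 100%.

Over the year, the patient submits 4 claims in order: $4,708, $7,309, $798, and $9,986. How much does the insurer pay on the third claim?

Claim 1 — $4,708: $2,185 to deductible, leaving $2,523; 40% of $2,523 = $1,009.20. Patient owes $3,194.20 (running OOP $3,194.20). Insurer: $4,708 − $3,194.20 = $1,513.80.
Claim 2 — $7,309: 40% coinsurance on $7,309 = $2,923.60. Patient pays $2,923.60; OOP now $6,117.80. Plan pays $7,309 − $2,923.60 = $4,385.40.
Claim 3 — $798: deductible met; 40% of $798 = $319.20. Patient pays $319.20; OOP now $6,437. Insurer: $798 − $319.20 = $478.80.

$478.80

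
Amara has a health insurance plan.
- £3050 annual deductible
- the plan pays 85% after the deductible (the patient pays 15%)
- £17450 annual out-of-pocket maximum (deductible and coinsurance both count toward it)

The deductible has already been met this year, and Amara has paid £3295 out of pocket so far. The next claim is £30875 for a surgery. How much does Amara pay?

£4631.25

The deductible is already satisfied, so the full bill goes to coinsurance.
Coinsurance: £30875 × 15% = £4631.25.
Cumulative spending £3295 + £4631.25 = £7926.25 stays under the £17450 maximum.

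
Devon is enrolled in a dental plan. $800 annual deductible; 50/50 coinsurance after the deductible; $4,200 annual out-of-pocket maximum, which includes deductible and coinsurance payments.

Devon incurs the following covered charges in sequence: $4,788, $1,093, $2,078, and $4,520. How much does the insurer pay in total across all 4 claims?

Bill 1, $4,788: $800 to deductible, leaving $3,988; 50% of $3,988 = $1,994. Cost to patient: $2,794. OOP to date $2,794. Plan pays $4,788 − $2,794 = $1,994.
Bill 2, $1,093: deductible already satisfied, so patient's share is 50% × $1,093 = $546.50. Patient pays $546.50; OOP now $3,340.50. Insurer: $1,093 − $546.50 = $546.50.
Bill 3, $2,078: 50% coinsurance on $2,078 = $1,039. OOP would hit $4,379.50 > $4,200, so the cap limits the patient to $4,200 − $3,340.50 = $859.50. Plan pays $2,078 − $859.50 = $1,218.50.
Bill 4, $4,520: deductible already satisfied, so patient's share is 50% × $4,520 = $2,260. That would push OOP to $6,460, over the $4,200 cap, so patient pays $4,200 − $4,200 = $0. Plan pays $4,520 − $0 = $4,520.
Insurer total: $1,994 + $546.50 + $1,218.50 + $4,520 = $8,279.

$8,279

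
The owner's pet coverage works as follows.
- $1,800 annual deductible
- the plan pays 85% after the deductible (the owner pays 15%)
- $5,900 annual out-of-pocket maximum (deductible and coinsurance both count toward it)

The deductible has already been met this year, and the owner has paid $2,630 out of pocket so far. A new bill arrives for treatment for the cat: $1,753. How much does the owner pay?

The deductible is already satisfied, so the full bill goes to coinsurance.
Coinsurance: $1,753 × 15% = $262.95.
Total out-of-pocket so far would be $2,630 + $262.95 = $2,892.95, below the $5,900 cap — no reduction.

$262.95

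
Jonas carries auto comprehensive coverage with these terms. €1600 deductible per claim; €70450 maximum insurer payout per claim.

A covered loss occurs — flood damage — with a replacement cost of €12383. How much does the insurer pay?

Less the €1600 deductible: €12383 − €1600 = €10783.
€10783 ≤ €70450, so the limit doesn't bind; insurer pays €10783.

€10783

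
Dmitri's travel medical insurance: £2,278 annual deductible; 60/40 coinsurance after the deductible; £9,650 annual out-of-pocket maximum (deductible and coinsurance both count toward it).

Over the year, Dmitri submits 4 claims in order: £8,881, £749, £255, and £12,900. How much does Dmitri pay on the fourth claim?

£4,329.20

#1 (£8,881): £2,278 to deductible, leaving £6,603; traveler's 40% is £2,641.20. Cost to traveler: £4,919.20. OOP to date £4,919.20.
#2 (£749): 40% coinsurance on £749 = £299.60. Traveler owes £299.60 (running OOP £5,218.80).
#3 (£255): deductible met; 40% of £255 = £102. Traveler owes £102 (running OOP £5,320.80).
#4 (£12,900): deductible already satisfied, so traveler's share is 40% × £12,900 = £5,160. Adding that to £5,320.80 gives £10,480.80, past the £9,650 cap; traveler pays only £9,650 − £5,320.80 = £4,329.20.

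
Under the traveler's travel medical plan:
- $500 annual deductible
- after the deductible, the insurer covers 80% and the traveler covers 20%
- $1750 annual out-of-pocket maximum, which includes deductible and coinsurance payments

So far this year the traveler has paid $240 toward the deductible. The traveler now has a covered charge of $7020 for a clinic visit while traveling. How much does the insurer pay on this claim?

Deductible still to meet: $500 − $240 = $260.
That leaves $7020 − $260 = $6760 for coinsurance.
Coinsurance: $6760 × 20% = $1352.
That puts the traveler's cost at $260 + $1352 = $1612 before any cap.
Year-to-date out-of-pocket would reach $240 + $1612 = $1852, above the $1750 maximum, so the traveler pays only $1750 − $240 = $1510.
Insurer pays the balance: $7020 − $1510 = $5510.

$5510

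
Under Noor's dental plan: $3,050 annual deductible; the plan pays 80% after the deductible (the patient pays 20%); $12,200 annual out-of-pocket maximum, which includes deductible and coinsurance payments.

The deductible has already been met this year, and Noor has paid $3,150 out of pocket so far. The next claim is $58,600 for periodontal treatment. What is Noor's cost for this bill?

The deductible is already satisfied, so the full bill goes to coinsurance.
Patient's 20% share of $58,600 is $11,720.
Year-to-date out-of-pocket would reach $3,150 + $11,720 = $14,870, above the $12,200 maximum, so the patient pays only $12,200 − $3,150 = $9,050.

$9,050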